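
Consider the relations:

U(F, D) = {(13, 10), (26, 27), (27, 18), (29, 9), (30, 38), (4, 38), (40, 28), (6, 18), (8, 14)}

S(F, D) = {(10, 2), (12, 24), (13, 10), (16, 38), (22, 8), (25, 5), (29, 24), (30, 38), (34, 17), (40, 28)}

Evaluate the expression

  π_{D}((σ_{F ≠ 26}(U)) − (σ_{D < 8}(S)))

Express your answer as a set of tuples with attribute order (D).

{10, 14, 18, 28, 38, 9}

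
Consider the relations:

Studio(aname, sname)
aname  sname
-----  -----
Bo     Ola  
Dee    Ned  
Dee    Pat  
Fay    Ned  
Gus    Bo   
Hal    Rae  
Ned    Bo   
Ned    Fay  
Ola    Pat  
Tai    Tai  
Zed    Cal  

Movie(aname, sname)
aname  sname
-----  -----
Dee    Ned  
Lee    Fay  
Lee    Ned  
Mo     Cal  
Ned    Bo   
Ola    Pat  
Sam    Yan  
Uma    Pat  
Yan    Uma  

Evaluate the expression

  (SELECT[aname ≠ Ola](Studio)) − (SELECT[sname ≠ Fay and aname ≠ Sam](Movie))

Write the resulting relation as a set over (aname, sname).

{(Bo, Ola), (Dee, Pat), (Fay, Ned), (Gus, Bo), (Hal, Rae), (Ned, Fay), (Tai, Tai), (Zed, Cal)}

Selection aname ≠ Ola: {(Bo, Ola), (Dee, Ned), (Dee, Pat), (Fay, Ned), (Gus, Bo), (Hal, Rae), (Ned, Bo), (Ned, Fay), (Tai, Tai), (Zed, Cal)}
Selection sname ≠ Fay and aname ≠ Sam: {(Dee, Ned), (Lee, Ned), (Mo, Cal), (Ned, Bo), (Ola, Pat), (Uma, Pat), (Yan, Uma)}
Taking the difference: {(Bo, Ola), (Dee, Pat), (Fay, Ned), (Gus, Bo), (Hal, Rae), (Ned, Fay), (Tai, Tai), (Zed, Cal)}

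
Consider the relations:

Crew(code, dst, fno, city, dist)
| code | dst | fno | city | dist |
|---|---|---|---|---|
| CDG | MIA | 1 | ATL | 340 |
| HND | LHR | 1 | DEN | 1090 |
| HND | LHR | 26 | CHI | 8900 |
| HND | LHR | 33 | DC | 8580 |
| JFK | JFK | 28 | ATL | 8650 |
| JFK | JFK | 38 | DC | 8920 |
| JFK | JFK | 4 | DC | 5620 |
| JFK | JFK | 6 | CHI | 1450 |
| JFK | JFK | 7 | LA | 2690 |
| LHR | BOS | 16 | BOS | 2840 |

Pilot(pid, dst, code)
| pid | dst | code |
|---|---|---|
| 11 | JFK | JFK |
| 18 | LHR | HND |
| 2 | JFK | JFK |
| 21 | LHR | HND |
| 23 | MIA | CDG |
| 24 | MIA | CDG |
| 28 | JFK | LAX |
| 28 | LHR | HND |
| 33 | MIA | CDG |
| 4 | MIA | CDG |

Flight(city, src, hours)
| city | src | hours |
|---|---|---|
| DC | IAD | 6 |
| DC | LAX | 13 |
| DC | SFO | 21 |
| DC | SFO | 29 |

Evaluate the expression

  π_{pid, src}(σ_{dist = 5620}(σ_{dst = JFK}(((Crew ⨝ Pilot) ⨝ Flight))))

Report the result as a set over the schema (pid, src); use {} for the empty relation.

{(11, IAD), (11, LAX), (11, SFO), (2, IAD), (2, LAX), (2, SFO)}

Joining Crew and Pilot on code, dst yields {(CDG, MIA, 1, ATL, 340, 23), (CDG, MIA, 1, ATL, 340, 24), (CDG, MIA, 1, ATL, 340, 33), (CDG, MIA, 1, ATL, 340, 4), (HND, LHR, 1, DEN, 1090, 18), (HND, LHR, 1, DEN, 1090, 21), (HND, LHR, 1, DEN, 1090, 28), (HND, LHR, 26, CHI, 8900, 18), (HND, LHR, 26, CHI, 8900, 21), (HND, LHR, 26, CHI, 8900, 28), (HND, LHR, 33, DC, 8580, 18), (HND, LHR, 33, DC, 8580, 21), (HND, LHR, 33, DC, 8580, 28), (JFK, JFK, 28, ATL, 8650, 11), (JFK, JFK, 28, ATL, 8650, 2), (JFK, JFK, 38, DC, 8920, 11), (JFK, JFK, 38, DC, 8920, 2), (JFK, JFK, 4, DC, 5620, 11), (JFK, JFK, 4, DC, 5620, 2), (JFK, JFK, 6, CHI, 1450, 11), (JFK, JFK, 6, CHI, 1450, 2), (JFK, JFK, 7, LA, 2690, 11), (JFK, JFK, 7, LA, 2690, 2)}.
Joining (Crew ⨝ Pilot) and Flight on city yields {(HND, LHR, 33, DC, 8580, 18, IAD, 6), (HND, LHR, 33, DC, 8580, 18, LAX, 13), (HND, LHR, 33, DC, 8580, 18, SFO, 21), (HND, LHR, 33, DC, 8580, 18, SFO, 29), (HND, LHR, 33, DC, 8580, 21, IAD, 6), (HND, LHR, 33, DC, 8580, 21, LAX, 13), (HND, LHR, 33, DC, 8580, 21, SFO, 21), (HND, LHR, 33, DC, 8580, 21, SFO, 29), (HND, LHR, 33, DC, 8580, 28, IAD, 6), (HND, LHR, 33, DC, 8580, 28, LAX, 13), (HND, LHR, 33, DC, 8580, 28, SFO, 21), (HND, LHR, 33, DC, 8580, 28, SFO, 29), (JFK, JFK, 38, DC, 8920, 11, IAD, 6), (JFK, JFK, 38, DC, 8920, 11, LAX, 13), (JFK, JFK, 38, DC, 8920, 11, SFO, 21), (JFK, JFK, 38, DC, 8920, 11, SFO, 29), (JFK, JFK, 38, DC, 8920, 2, IAD, 6), (JFK, JFK, 38, DC, 8920, 2, LAX, 13), (JFK, JFK, 38, DC, 8920, 2, SFO, 21), (JFK, JFK, 38, DC, 8920, 2, SFO, 29), (JFK, JFK, 4, DC, 5620, 11, IAD, 6), (JFK, JFK, 4, DC, 5620, 11, LAX, 13), (JFK, JFK, 4, DC, 5620, 11, SFO, 21), (JFK, JFK, 4, DC, 5620, 11, SFO, 29), (JFK, JFK, 4, DC, 5620, 2, IAD, 6), (JFK, JFK, 4, DC, 5620, 2, LAX, 13), (JFK, JFK, 4, DC, 5620, 2, SFO, 21), (JFK, JFK, 4, DC, 5620, 2, SFO, 29)}.
Selection dst = JFK: {(JFK, JFK, 38, DC, 8920, 11, IAD, 6), (JFK, JFK, 38, DC, 8920, 11, LAX, 13), (JFK, JFK, 38, DC, 8920, 11, SFO, 21), (JFK, JFK, 38, DC, 8920, 11, SFO, 29), (JFK, JFK, 38, DC, 8920, 2, IAD, 6), (JFK, JFK, 38, DC, 8920, 2, LAX, 13), (JFK, JFK, 38, DC, 8920, 2, SFO, 21), (JFK, JFK, 38, DC, 8920, 2, SFO, 29), (JFK, JFK, 4, DC, 5620, 11, IAD, 6), (JFK, JFK, 4, DC, 5620, 11, LAX, 13), (JFK, JFK, 4, DC, 5620, 11, SFO, 21), (JFK, JFK, 4, DC, 5620, 11, SFO, 29), (JFK, JFK, 4, DC, 5620, 2, IAD, 6), (JFK, JFK, 4, DC, 5620, 2, LAX, 13), (JFK, JFK, 4, DC, 5620, 2, SFO, 21), (JFK, JFK, 4, DC, 5620, 2, SFO, 29)}
Selection dist = 5620: {(JFK, JFK, 4, DC, 5620, 11, IAD, 6), (JFK, JFK, 4, DC, 5620, 11, LAX, 13), (JFK, JFK, 4, DC, 5620, 11, SFO, 21), (JFK, JFK, 4, DC, 5620, 11, SFO, 29), (JFK, JFK, 4, DC, 5620, 2, IAD, 6), (JFK, JFK, 4, DC, 5620, 2, LAX, 13), (JFK, JFK, 4, DC, 5620, 2, SFO, 21), (JFK, JFK, 4, DC, 5620, 2, SFO, 29)}
π_{pid, src} gives {(11, IAD), (11, LAX), (11, SFO), (2, IAD), (2, LAX), (2, SFO)} (2 duplicate(s) eliminated).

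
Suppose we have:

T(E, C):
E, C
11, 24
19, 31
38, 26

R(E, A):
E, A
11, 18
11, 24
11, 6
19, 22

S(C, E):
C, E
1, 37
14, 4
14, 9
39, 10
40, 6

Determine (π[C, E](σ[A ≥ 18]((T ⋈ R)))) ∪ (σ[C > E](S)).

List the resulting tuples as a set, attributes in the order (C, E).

{(14, 4), (14, 9), (24, 11), (31, 19), (39, 10), (40, 6)}

T ⋈ R (natural join on E): {(11, 24, 18), (11, 24, 24), (11, 24, 6), (19, 31, 22)}
σ[A ≥ 18]: keep tuples satisfying A ≥ 18 → {(11, 24, 18), (11, 24, 24), (19, 31, 22)}
π[C, E]: project onto (C, E) (1 duplicate(s) eliminated) → {(24, 11), (31, 19)}
σ[C > E]: keep tuples satisfying C > E → {(14, 4), (14, 9), (39, 10), (40, 6)}
Set union of the two operands is {(14, 4), (14, 9), (24, 11), (31, 19), (39, 10), (40, 6)}.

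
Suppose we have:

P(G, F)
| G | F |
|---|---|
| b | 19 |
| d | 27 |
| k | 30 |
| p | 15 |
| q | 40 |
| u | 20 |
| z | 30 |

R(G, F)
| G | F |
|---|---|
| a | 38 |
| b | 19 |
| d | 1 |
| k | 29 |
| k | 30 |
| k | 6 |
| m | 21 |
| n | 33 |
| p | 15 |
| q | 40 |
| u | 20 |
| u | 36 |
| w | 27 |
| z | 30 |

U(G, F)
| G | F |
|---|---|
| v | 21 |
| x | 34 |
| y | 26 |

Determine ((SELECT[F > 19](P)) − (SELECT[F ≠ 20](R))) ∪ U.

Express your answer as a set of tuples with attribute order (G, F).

Filtering on F > 19 leaves {(d, 27), (k, 30), (q, 40), (u, 20), (z, 30)}.
Filtering on F ≠ 20 leaves {(a, 38), (b, 19), (d, 1), (k, 29), (k, 30), (k, 6), (m, 21), (n, 33), (p, 15), (q, 40), (u, 36), (w, 27), (z, 30)}.
Taking the difference: {(d, 27), (u, 20)}
Taking the union: {(d, 27), (u, 20), (v, 21), (x, 34), (y, 26)}

{(d, 27), (u, 20), (v, 21), (x, 34), (y, 26)}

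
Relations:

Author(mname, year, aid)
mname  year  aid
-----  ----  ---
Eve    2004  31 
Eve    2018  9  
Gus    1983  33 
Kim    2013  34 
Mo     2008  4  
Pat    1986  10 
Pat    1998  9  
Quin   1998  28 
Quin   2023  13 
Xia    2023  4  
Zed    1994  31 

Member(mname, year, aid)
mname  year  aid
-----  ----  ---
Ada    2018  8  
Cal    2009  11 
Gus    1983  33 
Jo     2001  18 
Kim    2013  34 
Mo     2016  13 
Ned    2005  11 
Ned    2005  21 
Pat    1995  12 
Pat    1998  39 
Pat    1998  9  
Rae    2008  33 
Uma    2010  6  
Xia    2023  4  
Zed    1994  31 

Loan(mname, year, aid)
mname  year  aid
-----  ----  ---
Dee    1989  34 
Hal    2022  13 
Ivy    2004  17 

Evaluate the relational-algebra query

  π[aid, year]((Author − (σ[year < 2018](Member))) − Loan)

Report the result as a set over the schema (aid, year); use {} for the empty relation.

Selection year < 2018: {(Cal, 2009, 11), (Gus, 1983, 33), (Jo, 2001, 18), (Kim, 2013, 34), (Mo, 2016, 13), (Ned, 2005, 11), (Ned, 2005, 21), (Pat, 1995, 12), (Pat, 1998, 39), (Pat, 1998, 9), (Rae, 2008, 33), (Uma, 2010, 6), (Zed, 1994, 31)}
Set difference of the two operands is {(Eve, 2004, 31), (Eve, 2018, 9), (Mo, 2008, 4), (Pat, 1986, 10), (Quin, 1998, 28), (Quin, 2023, 13), (Xia, 2023, 4)}.
Set difference of the two operands is {(Eve, 2004, 31), (Eve, 2018, 9), (Mo, 2008, 4), (Pat, 1986, 10), (Quin, 1998, 28), (Quin, 2023, 13), (Xia, 2023, 4)}.
π_{aid, year} gives {(10, 1986), (13, 2023), (28, 1998), (31, 2004), (4, 2008), (4, 2023), (9, 2018)}.

{(10, 1986), (13, 2023), (28, 1998), (31, 2004), (4, 2008), (4, 2023), (9, 2018)}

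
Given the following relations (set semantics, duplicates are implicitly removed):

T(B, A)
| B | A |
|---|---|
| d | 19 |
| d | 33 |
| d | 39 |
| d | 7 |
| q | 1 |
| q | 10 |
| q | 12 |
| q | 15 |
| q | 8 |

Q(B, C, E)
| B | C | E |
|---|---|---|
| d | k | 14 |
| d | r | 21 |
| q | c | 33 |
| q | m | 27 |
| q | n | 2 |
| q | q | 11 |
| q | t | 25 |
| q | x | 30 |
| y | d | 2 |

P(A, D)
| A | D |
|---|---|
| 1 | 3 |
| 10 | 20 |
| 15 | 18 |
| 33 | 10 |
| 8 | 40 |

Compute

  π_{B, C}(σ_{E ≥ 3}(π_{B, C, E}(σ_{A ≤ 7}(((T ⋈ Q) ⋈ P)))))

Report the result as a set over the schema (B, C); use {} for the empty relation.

{(q, c), (q, m), (q, q), (q, t), (q, x)}

T ⋈ Q (natural join on B): {(d, 19, k, 14), (d, 19, r, 21), (d, 33, k, 14), (d, 33, r, 21), (d, 39, k, 14), (d, 39, r, 21), (d, 7, k, 14), (d, 7, r, 21), (q, 1, c, 33), (q, 1, m, 27), (q, 1, n, 2), (q, 1, q, 11), (q, 1, t, 25), (q, 1, x, 30), (q, 10, c, 33), (q, 10, m, 27), (q, 10, n, 2), (q, 10, q, 11), (q, 10, t, 25), (q, 10, x, 30), (q, 12, c, 33), (q, 12, m, 27), (q, 12, n, 2), (q, 12, q, 11), (q, 12, t, 25), (q, 12, x, 30), (q, 15, c, 33), (q, 15, m, 27), (q, 15, n, 2), (q, 15, q, 11), (q, 15, t, 25), (q, 15, x, 30), (q, 8, c, 33), (q, 8, m, 27), (q, 8, n, 2), (q, 8, q, 11), (q, 8, t, 25), (q, 8, x, 30)}
(T ⋈ Q) ⋈ P (natural join on A): {(d, 33, k, 14, 10), (d, 33, r, 21, 10), (q, 1, c, 33, 3), (q, 1, m, 27, 3), (q, 1, n, 2, 3), (q, 1, q, 11, 3), (q, 1, t, 25, 3), (q, 1, x, 30, 3), (q, 10, c, 33, 20), (q, 10, m, 27, 20), (q, 10, n, 2, 20), (q, 10, q, 11, 20), (q, 10, t, 25, 20), (q, 10, x, 30, 20), (q, 15, c, 33, 18), (q, 15, m, 27, 18), (q, 15, n, 2, 18), (q, 15, q, 11, 18), (q, 15, t, 25, 18), (q, 15, x, 30, 18), (q, 8, c, 33, 40), (q, 8, m, 27, 40), (q, 8, n, 2, 40), (q, 8, q, 11, 40), (q, 8, t, 25, 40), (q, 8, x, 30, 40)}
Selection A ≤ 7: {(q, 1, c, 33, 3), (q, 1, m, 27, 3), (q, 1, n, 2, 3), (q, 1, q, 11, 3), (q, 1, t, 25, 3), (q, 1, x, 30, 3)}
Keep only column(s) B, C, E: {(q, c, 33), (q, m, 27), (q, n, 2), (q, q, 11), (q, t, 25), (q, x, 30)}
Selection E ≥ 3: {(q, c, 33), (q, m, 27), (q, q, 11), (q, t, 25), (q, x, 30)}
Keep only column(s) B, C: {(q, c), (q, m), (q, q), (q, t), (q, x)}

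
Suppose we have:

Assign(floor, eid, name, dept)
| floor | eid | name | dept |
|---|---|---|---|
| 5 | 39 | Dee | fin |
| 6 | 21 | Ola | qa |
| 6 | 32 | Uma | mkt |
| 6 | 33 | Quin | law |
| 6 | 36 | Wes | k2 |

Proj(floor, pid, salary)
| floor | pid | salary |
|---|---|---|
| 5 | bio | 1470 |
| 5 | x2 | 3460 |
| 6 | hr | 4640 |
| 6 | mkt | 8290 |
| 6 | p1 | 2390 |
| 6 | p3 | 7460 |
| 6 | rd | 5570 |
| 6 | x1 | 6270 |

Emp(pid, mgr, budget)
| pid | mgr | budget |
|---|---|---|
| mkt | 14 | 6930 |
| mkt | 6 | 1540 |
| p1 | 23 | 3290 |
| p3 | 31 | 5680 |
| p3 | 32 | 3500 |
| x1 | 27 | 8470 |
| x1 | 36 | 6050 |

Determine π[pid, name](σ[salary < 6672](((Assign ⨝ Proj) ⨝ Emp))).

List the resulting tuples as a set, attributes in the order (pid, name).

Assign ⋈ Proj (natural join on floor): {(5, 39, Dee, fin, bio, 1470), (5, 39, Dee, fin, x2, 3460), (6, 21, Ola, qa, hr, 4640), (6, 21, Ola, qa, mkt, 8290), (6, 21, Ola, qa, p1, 2390), (6, 21, Ola, qa, p3, 7460), (6, 21, Ola, qa, rd, 5570), (6, 21, Ola, qa, x1, 6270), (6, 32, Uma, mkt, hr, 4640), (6, 32, Uma, mkt, mkt, 8290), (6, 32, Uma, mkt, p1, 2390), (6, 32, Uma, mkt, p3, 7460), (6, 32, Uma, mkt, rd, 5570), (6, 32, Uma, mkt, x1, 6270), (6, 33, Quin, law, hr, 4640), (6, 33, Quin, law, mkt, 8290), (6, 33, Quin, law, p1, 2390), (6, 33, Quin, law, p3, 7460), (6, 33, Quin, law, rd, 5570), (6, 33, Quin, law, x1, 6270), (6, 36, Wes, k2, hr, 4640), (6, 36, Wes, k2, mkt, 8290), (6, 36, Wes, k2, p1, 2390), (6, 36, Wes, k2, p3, 7460), (6, 36, Wes, k2, rd, 5570), (6, 36, Wes, k2, x1, 6270)}
(Assign ⨝ Proj) ⋈ Emp (natural join on pid): {(6, 21, Ola, qa, mkt, 8290, 14, 6930), (6, 21, Ola, qa, mkt, 8290, 6, 1540), (6, 21, Ola, qa, p1, 2390, 23, 3290), (6, 21, Ola, qa, p3, 7460, 31, 5680), (6, 21, Ola, qa, p3, 7460, 32, 3500), (6, 21, Ola, qa, x1, 6270, 27, 8470), (6, 21, Ola, qa, x1, 6270, 36, 6050), (6, 32, Uma, mkt, mkt, 8290, 14, 6930), (6, 32, Uma, mkt, mkt, 8290, 6, 1540), (6, 32, Uma, mkt, p1, 2390, 23, 3290), (6, 32, Uma, mkt, p3, 7460, 31, 5680), (6, 32, Uma, mkt, p3, 7460, 32, 3500), (6, 32, Uma, mkt, x1, 6270, 27, 8470), (6, 32, Uma, mkt, x1, 6270, 36, 6050), (6, 33, Quin, law, mkt, 8290, 14, 6930), (6, 33, Quin, law, mkt, 8290, 6, 1540), (6, 33, Quin, law, p1, 2390, 23, 3290), (6, 33, Quin, law, p3, 7460, 31, 5680), (6, 33, Quin, law, p3, 7460, 32, 3500), (6, 33, Quin, law, x1, 6270, 27, 8470), (6, 33, Quin, law, x1, 6270, 36, 6050), (6, 36, Wes, k2, mkt, 8290, 14, 6930), (6, 36, Wes, k2, mkt, 8290, 6, 1540), (6, 36, Wes, k2, p1, 2390, 23, 3290), (6, 36, Wes, k2, p3, 7460, 31, 5680), (6, 36, Wes, k2, p3, 7460, 32, 3500), (6, 36, Wes, k2, x1, 6270, 27, 8470), (6, 36, Wes, k2, x1, 6270, 36, 6050)}
Selection salary < 6672: {(6, 21, Ola, qa, p1, 2390, 23, 3290), (6, 21, Ola, qa, x1, 6270, 27, 8470), (6, 21, Ola, qa, x1, 6270, 36, 6050), (6, 32, Uma, mkt, p1, 2390, 23, 3290), (6, 32, Uma, mkt, x1, 6270, 27, 8470), (6, 32, Uma, mkt, x1, 6270, 36, 6050), (6, 33, Quin, law, p1, 2390, 23, 3290), (6, 33, Quin, law, x1, 6270, 27, 8470), (6, 33, Quin, law, x1, 6270, 36, 6050), (6, 36, Wes, k2, p1, 2390, 23, 3290), (6, 36, Wes, k2, x1, 6270, 27, 8470), (6, 36, Wes, k2, x1, 6270, 36, 6050)}
π[pid, name]: project onto (pid, name) (4 duplicate(s) eliminated) → {(p1, Ola), (p1, Quin), (p1, Uma), (p1, Wes), (x1, Ola), (x1, Quin), (x1, Uma), (x1, Wes)}

{(p1, Ola), (p1, Quin), (p1, Uma), (p1, Wes), (x1, Ola), (x1, Quin), (x1, Uma), (x1, Wes)}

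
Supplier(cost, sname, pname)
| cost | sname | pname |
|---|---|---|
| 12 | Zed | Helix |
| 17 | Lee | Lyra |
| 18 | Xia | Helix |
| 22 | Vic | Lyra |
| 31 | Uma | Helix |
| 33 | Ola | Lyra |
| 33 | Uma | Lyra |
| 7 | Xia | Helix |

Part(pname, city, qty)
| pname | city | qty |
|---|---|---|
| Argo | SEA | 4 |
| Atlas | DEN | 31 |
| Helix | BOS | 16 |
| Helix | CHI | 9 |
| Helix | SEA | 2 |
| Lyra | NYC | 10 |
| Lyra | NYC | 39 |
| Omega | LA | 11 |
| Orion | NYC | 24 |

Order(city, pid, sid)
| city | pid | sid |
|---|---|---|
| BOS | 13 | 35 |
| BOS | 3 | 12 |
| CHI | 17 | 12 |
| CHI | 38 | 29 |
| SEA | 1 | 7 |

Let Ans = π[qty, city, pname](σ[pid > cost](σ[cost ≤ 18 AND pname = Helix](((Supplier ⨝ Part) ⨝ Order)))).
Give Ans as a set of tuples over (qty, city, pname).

Supplier ⋈ Part (natural join on pname): {(12, Zed, Helix, BOS, 16), (12, Zed, Helix, CHI, 9), (12, Zed, Helix, SEA, 2), (17, Lee, Lyra, NYC, 10), (17, Lee, Lyra, NYC, 39), (18, Xia, Helix, BOS, 16), (18, Xia, Helix, CHI, 9), (18, Xia, Helix, SEA, 2), (22, Vic, Lyra, NYC, 10), (22, Vic, Lyra, NYC, 39), (31, Uma, Helix, BOS, 16), (31, Uma, Helix, CHI, 9), (31, Uma, Helix, SEA, 2), (33, Ola, Lyra, NYC, 10), (33, Ola, Lyra, NYC, 39), (33, Uma, Lyra, NYC, 10), (33, Uma, Lyra, NYC, 39), (7, Xia, Helix, BOS, 16), (7, Xia, Helix, CHI, 9), (7, Xia, Helix, SEA, 2)}
(Supplier ⨝ Part) ⋈ Order (natural join on city): {(12, Zed, Helix, BOS, 16, 13, 35), (12, Zed, Helix, BOS, 16, 3, 12), (12, Zed, Helix, CHI, 9, 17, 12), (12, Zed, Helix, CHI, 9, 38, 29), (12, Zed, Helix, SEA, 2, 1, 7), (18, Xia, Helix, BOS, 16, 13, 35), (18, Xia, Helix, BOS, 16, 3, 12), (18, Xia, Helix, CHI, 9, 17, 12), (18, Xia, Helix, CHI, 9, 38, 29), (18, Xia, Helix, SEA, 2, 1, 7), (31, Uma, Helix, BOS, 16, 13, 35), (31, Uma, Helix, BOS, 16, 3, 12), (31, Uma, Helix, CHI, 9, 17, 12), (31, Uma, Helix, CHI, 9, 38, 29), (31, Uma, Helix, SEA, 2, 1, 7), (7, Xia, Helix, BOS, 16, 13, 35), (7, Xia, Helix, BOS, 16, 3, 12), (7, Xia, Helix, CHI, 9, 17, 12), (7, Xia, Helix, CHI, 9, 38, 29), (7, Xia, Helix, SEA, 2, 1, 7)}
Filtering on cost ≤ 18 AND pname = Helix leaves {(12, Zed, Helix, BOS, 16, 13, 35), (12, Zed, Helix, BOS, 16, 3, 12), (12, Zed, Helix, CHI, 9, 17, 12), (12, Zed, Helix, CHI, 9, 38, 29), (12, Zed, Helix, SEA, 2, 1, 7), (18, Xia, Helix, BOS, 16, 13, 35), (18, Xia, Helix, BOS, 16, 3, 12), (18, Xia, Helix, CHI, 9, 17, 12), (18, Xia, Helix, CHI, 9, 38, 29), (18, Xia, Helix, SEA, 2, 1, 7), (7, Xia, Helix, BOS, 16, 13, 35), (7, Xia, Helix, BOS, 16, 3, 12), (7, Xia, Helix, CHI, 9, 17, 12), (7, Xia, Helix, CHI, 9, 38, 29), (7, Xia, Helix, SEA, 2, 1, 7)}.
Filtering on pid > cost leaves {(12, Zed, Helix, BOS, 16, 13, 35), (12, Zed, Helix, CHI, 9, 17, 12), (12, Zed, Helix, CHI, 9, 38, 29), (18, Xia, Helix, CHI, 9, 38, 29), (7, Xia, Helix, BOS, 16, 13, 35), (7, Xia, Helix, CHI, 9, 17, 12), (7, Xia, Helix, CHI, 9, 38, 29)}.
Projecting to qty, city, pname (5 duplicate(s) eliminated): {(16, BOS, Helix), (9, CHI, Helix)}

{(16, BOS, Helix), (9, CHI, Helix)}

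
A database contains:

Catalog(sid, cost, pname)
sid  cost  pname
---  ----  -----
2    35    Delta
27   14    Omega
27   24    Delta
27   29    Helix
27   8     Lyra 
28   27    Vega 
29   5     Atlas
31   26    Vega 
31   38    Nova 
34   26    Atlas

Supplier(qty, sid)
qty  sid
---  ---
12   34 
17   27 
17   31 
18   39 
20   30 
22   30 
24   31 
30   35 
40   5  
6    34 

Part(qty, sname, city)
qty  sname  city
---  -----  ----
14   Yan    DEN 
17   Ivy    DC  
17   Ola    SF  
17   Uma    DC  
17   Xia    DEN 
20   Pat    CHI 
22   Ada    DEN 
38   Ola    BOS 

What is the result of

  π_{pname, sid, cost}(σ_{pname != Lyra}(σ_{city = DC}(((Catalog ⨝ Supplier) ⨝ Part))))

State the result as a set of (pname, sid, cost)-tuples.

{(Delta, 27, 24), (Helix, 27, 29), (Nova, 31, 38), (Omega, 27, 14), (Vega, 31, 26)}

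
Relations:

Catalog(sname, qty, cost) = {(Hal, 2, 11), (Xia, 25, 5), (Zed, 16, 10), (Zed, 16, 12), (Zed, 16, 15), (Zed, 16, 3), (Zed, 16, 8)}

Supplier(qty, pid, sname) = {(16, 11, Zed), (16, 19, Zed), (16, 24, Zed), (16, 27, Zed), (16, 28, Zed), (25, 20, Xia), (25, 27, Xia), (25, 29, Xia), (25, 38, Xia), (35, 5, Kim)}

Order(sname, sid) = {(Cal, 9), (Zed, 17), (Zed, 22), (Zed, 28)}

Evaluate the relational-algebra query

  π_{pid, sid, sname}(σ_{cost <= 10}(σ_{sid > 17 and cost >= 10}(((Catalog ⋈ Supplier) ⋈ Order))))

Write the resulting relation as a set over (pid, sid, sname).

{(11, 22, Zed), (11, 28, Zed), (19, 22, Zed), (19, 28, Zed), (24, 22, Zed), (24, 28, Zed), (27, 22, Zed), (27, 28, Zed), (28, 22, Zed), (28, 28, Zed)}

Natural join on sname, qty: {(Xia, 25, 5, 20), (Xia, 25, 5, 27), (Xia, 25, 5, 29), (Xia, 25, 5, 38), (Zed, 16, 10, 11), (Zed, 16, 10, 19), (Zed, 16, 10, 24), (Zed, 16, 10, 27), (Zed, 16, 10, 28), (Zed, 16, 12, 11), (Zed, 16, 12, 19), (Zed, 16, 12, 24), (Zed, 16, 12, 27), (Zed, 16, 12, 28), (Zed, 16, 15, 11), (Zed, 16, 15, 19), (Zed, 16, 15, 24), (Zed, 16, 15, 27), (Zed, 16, 15, 28), (Zed, 16, 3, 11), (Zed, 16, 3, 19), (Zed, 16, 3, 24), (Zed, 16, 3, 27), (Zed, 16, 3, 28), (Zed, 16, 8, 11), (Zed, 16, 8, 19), (Zed, 16, 8, 24), (Zed, 16, 8, 27), (Zed, 16, 8, 28)}
Natural join on sname: {(Zed, 16, 10, 11, 17), (Zed, 16, 10, 11, 22), (Zed, 16, 10, 11, 28), (Zed, 16, 10, 19, 17), (Zed, 16, 10, 19, 22), (Zed, 16, 10, 19, 28), (Zed, 16, 10, 24, 17), (Zed, 16, 10, 24, 22), (Zed, 16, 10, 24, 28), (Zed, 16, 10, 27, 17), (Zed, 16, 10, 27, 22), (Zed, 16, 10, 27, 28), (Zed, 16, 10, 28, 17), (Zed, 16, 10, 28, 22), (Zed, 16, 10, 28, 28), (Zed, 16, 12, 11, 17), (Zed, 16, 12, 11, 22), (Zed, 16, 12, 11, 28), (Zed, 16, 12, 19, 17), (Zed, 16, 12, 19, 22), (Zed, 16, 12, 19, 28), (Zed, 16, 12, 24, 17), (Zed, 16, 12, 24, 22), (Zed, 16, 12, 24, 28), (Zed, 16, 12, 27, 17), (Zed, 16, 12, 27, 22), (Zed, 16, 12, 27, 28), (Zed, 16, 12, 28, 17), (Zed, 16, 12, 28, 22), (Zed, 16, 12, 28, 28), (Zed, 16, 15, 11, 17), (Zed, 16, 15, 11, 22), (Zed, 16, 15, 11, 28), (Zed, 16, 15, 19, 17), (Zed, 16, 15, 19, 22), (Zed, 16, 15, 19, 28), (Zed, 16, 15, 24, 17), (Zed, 16, 15, 24, 22), (Zed, 16, 15, 24, 28), (Zed, 16, 15, 27, 17), (Zed, 16, 15, 27, 22), (Zed, 16, 15, 27, 28), (Zed, 16, 15, 28, 17), (Zed, 16, 15, 28, 22), (Zed, 16, 15, 28, 28), (Zed, 16, 3, 11, 17), (Zed, 16, 3, 11, 22), (Zed, 16, 3, 11, 28), (Zed, 16, 3, 19, 17), (Zed, 16, 3, 19, 22), (Zed, 16, 3, 19, 28), (Zed, 16, 3, 24, 17), (Zed, 16, 3, 24, 22), (Zed, 16, 3, 24, 28), (Zed, 16, 3, 27, 17), (Zed, 16, 3, 27, 22), (Zed, 16, 3, 27, 28), (Zed, 16, 3, 28, 17), (Zed, 16, 3, 28, 22), (Zed, 16, 3, 28, 28), (Zed, 16, 8, 11, 17), (Zed, 16, 8, 11, 22), (Zed, 16, 8, 11, 28), (Zed, 16, 8, 19, 17), (Zed, 16, 8, 19, 22), (Zed, 16, 8, 19, 28), (Zed, 16, 8, 24, 17), (Zed, 16, 8, 24, 22), (Zed, 16, 8, 24, 28), (Zed, 16, 8, 27, 17), (Zed, 16, 8, 27, 22), (Zed, 16, 8, 27, 28), (Zed, 16, 8, 28, 17), (Zed, 16, 8, 28, 22), (Zed, 16, 8, 28, 28)}
Apply σ_{sid > 17 and cost >= 10}; surviving tuples: {(Zed, 16, 10, 11, 22), (Zed, 16, 10, 11, 28), (Zed, 16, 10, 19, 22), (Zed, 16, 10, 19, 28), (Zed, 16, 10, 24, 22), (Zed, 16, 10, 24, 28), (Zed, 16, 10, 27, 22), (Zed, 16, 10, 27, 28), (Zed, 16, 10, 28, 22), (Zed, 16, 10, 28, 28), (Zed, 16, 12, 11, 22), (Zed, 16, 12, 11, 28), (Zed, 16, 12, 19, 22), (Zed, 16, 12, 19, 28), (Zed, 16, 12, 24, 22), (Zed, 16, 12, 24, 28), (Zed, 16, 12, 27, 22), (Zed, 16, 12, 27, 28), (Zed, 16, 12, 28, 22), (Zed, 16, 12, 28, 28), (Zed, 16, 15, 11, 22), (Zed, 16, 15, 11, 28), (Zed, 16, 15, 19, 22), (Zed, 16, 15, 19, 28), (Zed, 16, 15, 24, 22), (Zed, 16, 15, 24, 28), (Zed, 16, 15, 27, 22), (Zed, 16, 15, 27, 28), (Zed, 16, 15, 28, 22), (Zed, 16, 15, 28, 28)}
Apply σ_{cost <= 10}; surviving tuples: {(Zed, 16, 10, 11, 22), (Zed, 16, 10, 11, 28), (Zed, 16, 10, 19, 22), (Zed, 16, 10, 19, 28), (Zed, 16, 10, 24, 22), (Zed, 16, 10, 24, 28), (Zed, 16, 10, 27, 22), (Zed, 16, 10, 27, 28), (Zed, 16, 10, 28, 22), (Zed, 16, 10, 28, 28)}
Keep only column(s) pid, sid, sname: {(11, 22, Zed), (11, 28, Zed), (19, 22, Zed), (19, 28, Zed), (24, 22, Zed), (24, 28, Zed), (27, 22, Zed), (27, 28, Zed), (28, 22, Zed), (28, 28, Zed)}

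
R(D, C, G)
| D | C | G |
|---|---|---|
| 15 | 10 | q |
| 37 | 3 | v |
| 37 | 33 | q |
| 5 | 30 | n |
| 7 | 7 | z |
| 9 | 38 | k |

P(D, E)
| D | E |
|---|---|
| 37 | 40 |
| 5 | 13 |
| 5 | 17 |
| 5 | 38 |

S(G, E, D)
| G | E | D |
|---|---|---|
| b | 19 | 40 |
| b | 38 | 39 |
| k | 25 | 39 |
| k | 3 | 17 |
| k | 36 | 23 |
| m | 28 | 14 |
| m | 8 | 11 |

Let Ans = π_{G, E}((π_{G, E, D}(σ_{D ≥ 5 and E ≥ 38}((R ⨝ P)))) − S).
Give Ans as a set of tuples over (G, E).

Natural join on D: {(37, 3, v, 40), (37, 33, q, 40), (5, 30, n, 13), (5, 30, n, 17), (5, 30, n, 38)}
Filtering on D ≥ 5 and E ≥ 38 leaves {(37, 3, v, 40), (37, 33, q, 40), (5, 30, n, 38)}.
π[G, E, D]: project onto (G, E, D) → {(n, 38, 5), (q, 40, 37), (v, 40, 37)}
Set difference of the two operands is {(n, 38, 5), (q, 40, 37), (v, 40, 37)}.
π[G, E]: project onto (G, E) → {(n, 38), (q, 40), (v, 40)}

{(n, 38), (q, 40), (v, 40)}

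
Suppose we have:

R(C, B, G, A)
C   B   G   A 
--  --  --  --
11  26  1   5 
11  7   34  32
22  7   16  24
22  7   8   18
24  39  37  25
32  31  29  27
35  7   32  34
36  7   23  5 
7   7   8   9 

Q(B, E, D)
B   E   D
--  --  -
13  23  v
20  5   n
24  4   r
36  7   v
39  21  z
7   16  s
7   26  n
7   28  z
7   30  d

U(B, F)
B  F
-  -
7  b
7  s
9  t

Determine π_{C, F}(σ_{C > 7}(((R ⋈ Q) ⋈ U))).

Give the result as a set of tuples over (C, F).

Joining R and Q on B yields {(11, 7, 34, 32, 16, s), (11, 7, 34, 32, 26, n), (11, 7, 34, 32, 28, z), (11, 7, 34, 32, 30, d), (22, 7, 16, 24, 16, s), (22, 7, 16, 24, 26, n), (22, 7, 16, 24, 28, z), (22, 7, 16, 24, 30, d), (22, 7, 8, 18, 16, s), (22, 7, 8, 18, 26, n), (22, 7, 8, 18, 28, z), (22, 7, 8, 18, 30, d), (24, 39, 37, 25, 21, z), (35, 7, 32, 34, 16, s), (35, 7, 32, 34, 26, n), (35, 7, 32, 34, 28, z), (35, 7, 32, 34, 30, d), (36, 7, 23, 5, 16, s), (36, 7, 23, 5, 26, n), (36, 7, 23, 5, 28, z), (36, 7, 23, 5, 30, d), (7, 7, 8, 9, 16, s), (7, 7, 8, 9, 26, n), (7, 7, 8, 9, 28, z), (7, 7, 8, 9, 30, d)}.
Joining (R ⋈ Q) and U on B yields {(11, 7, 34, 32, 16, s, b), (11, 7, 34, 32, 16, s, s), (11, 7, 34, 32, 26, n, b), (11, 7, 34, 32, 26, n, s), (11, 7, 34, 32, 28, z, b), (11, 7, 34, 32, 28, z, s), (11, 7, 34, 32, 30, d, b), (11, 7, 34, 32, 30, d, s), (22, 7, 16, 24, 16, s, b), (22, 7, 16, 24, 16, s, s), (22, 7, 16, 24, 26, n, b), (22, 7, 16, 24, 26, n, s), (22, 7, 16, 24, 28, z, b), (22, 7, 16, 24, 28, z, s), (22, 7, 16, 24, 30, d, b), (22, 7, 16, 24, 30, d, s), (22, 7, 8, 18, 16, s, b), (22, 7, 8, 18, 16, s, s), (22, 7, 8, 18, 26, n, b), (22, 7, 8, 18, 26, n, s), (22, 7, 8, 18, 28, z, b), (22, 7, 8, 18, 28, z, s), (22, 7, 8, 18, 30, d, b), (22, 7, 8, 18, 30, d, s), (35, 7, 32, 34, 16, s, b), (35, 7, 32, 34, 16, s, s), (35, 7, 32, 34, 26, n, b), (35, 7, 32, 34, 26, n, s), (35, 7, 32, 34, 28, z, b), (35, 7, 32, 34, 28, z, s), (35, 7, 32, 34, 30, d, b), (35, 7, 32, 34, 30, d, s), (36, 7, 23, 5, 16, s, b), (36, 7, 23, 5, 16, s, s), (36, 7, 23, 5, 26, n, b), (36, 7, 23, 5, 26, n, s), (36, 7, 23, 5, 28, z, b), (36, 7, 23, 5, 28, z, s), (36, 7, 23, 5, 30, d, b), (36, 7, 23, 5, 30, d, s), (7, 7, 8, 9, 16, s, b), (7, 7, 8, 9, 16, s, s), (7, 7, 8, 9, 26, n, b), (7, 7, 8, 9, 26, n, s), (7, 7, 8, 9, 28, z, b), (7, 7, 8, 9, 28, z, s), (7, 7, 8, 9, 30, d, b), (7, 7, 8, 9, 30, d, s)}.
Selection C > 7: {(11, 7, 34, 32, 16, s, b), (11, 7, 34, 32, 16, s, s), (11, 7, 34, 32, 26, n, b), (11, 7, 34, 32, 26, n, s), (11, 7, 34, 32, 28, z, b), (11, 7, 34, 32, 28, z, s), (11, 7, 34, 32, 30, d, b), (11, 7, 34, 32, 30, d, s), (22, 7, 16, 24, 16, s, b), (22, 7, 16, 24, 16, s, s), (22, 7, 16, 24, 26, n, b), (22, 7, 16, 24, 26, n, s), (22, 7, 16, 24, 28, z, b), (22, 7, 16, 24, 28, z, s), (22, 7, 16, 24, 30, d, b), (22, 7, 16, 24, 30, d, s), (22, 7, 8, 18, 16, s, b), (22, 7, 8, 18, 16, s, s), (22, 7, 8, 18, 26, n, b), (22, 7, 8, 18, 26, n, s), (22, 7, 8, 18, 28, z, b), (22, 7, 8, 18, 28, z, s), (22, 7, 8, 18, 30, d, b), (22, 7, 8, 18, 30, d, s), (35, 7, 32, 34, 16, s, b), (35, 7, 32, 34, 16, s, s), (35, 7, 32, 34, 26, n, b), (35, 7, 32, 34, 26, n, s), (35, 7, 32, 34, 28, z, b), (35, 7, 32, 34, 28, z, s), (35, 7, 32, 34, 30, d, b), (35, 7, 32, 34, 30, d, s), (36, 7, 23, 5, 16, s, b), (36, 7, 23, 5, 16, s, s), (36, 7, 23, 5, 26, n, b), (36, 7, 23, 5, 26, n, s), (36, 7, 23, 5, 28, z, b), (36, 7, 23, 5, 28, z, s), (36, 7, 23, 5, 30, d, b), (36, 7, 23, 5, 30, d, s)}
π[C, F]: project onto (C, F) (32 duplicate(s) eliminated) → {(11, b), (11, s), (22, b), (22, s), (35, b), (35, s), (36, b), (36, s)}

{(11, b), (11, s), (22, b), (22, s), (35, b), (35, s), (36, b), (36, s)}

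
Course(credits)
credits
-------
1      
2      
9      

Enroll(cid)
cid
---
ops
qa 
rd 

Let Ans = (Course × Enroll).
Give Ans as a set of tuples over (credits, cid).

{(1, ops), (1, qa), (1, rd), (2, ops), (2, qa), (2, rd), (9, ops), (9, qa), (9, rd)}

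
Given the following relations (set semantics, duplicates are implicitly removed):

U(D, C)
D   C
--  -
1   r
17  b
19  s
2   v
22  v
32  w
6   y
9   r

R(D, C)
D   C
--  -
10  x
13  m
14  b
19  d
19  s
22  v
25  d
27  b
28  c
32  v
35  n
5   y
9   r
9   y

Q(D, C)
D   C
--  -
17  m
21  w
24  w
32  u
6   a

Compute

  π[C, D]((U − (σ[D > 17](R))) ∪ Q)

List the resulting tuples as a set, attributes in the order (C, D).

Selection D > 17: {(19, d), (19, s), (22, v), (25, d), (27, b), (28, c), (32, v), (35, n)}
Taking the difference: {(1, r), (17, b), (2, v), (32, w), (6, y), (9, r)}
Taking the union: {(1, r), (17, b), (17, m), (2, v), (21, w), (24, w), (32, u), (32, w), (6, a), (6, y), (9, r)}
Keep only column(s) C, D: {(a, 6), (b, 17), (m, 17), (r, 1), (r, 9), (u, 32), (v, 2), (w, 21), (w, 24), (w, 32), (y, 6)}

{(a, 6), (b, 17), (m, 17), (r, 1), (r, 9), (u, 32), (v, 2), (w, 21), (w, 24), (w, 32), (y, 6)}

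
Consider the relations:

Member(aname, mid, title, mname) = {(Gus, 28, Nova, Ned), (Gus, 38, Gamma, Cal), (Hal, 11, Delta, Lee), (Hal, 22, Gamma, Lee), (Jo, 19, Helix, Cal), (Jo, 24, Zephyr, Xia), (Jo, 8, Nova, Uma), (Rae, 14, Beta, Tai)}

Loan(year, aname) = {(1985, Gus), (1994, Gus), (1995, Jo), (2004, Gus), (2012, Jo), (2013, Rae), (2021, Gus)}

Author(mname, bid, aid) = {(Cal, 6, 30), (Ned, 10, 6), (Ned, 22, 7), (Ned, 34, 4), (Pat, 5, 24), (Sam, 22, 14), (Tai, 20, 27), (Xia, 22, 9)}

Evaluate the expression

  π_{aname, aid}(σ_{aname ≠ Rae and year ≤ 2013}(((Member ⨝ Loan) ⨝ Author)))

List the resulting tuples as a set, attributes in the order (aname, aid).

{(Gus, 30), (Gus, 4), (Gus, 6), (Gus, 7), (Jo, 30), (Jo, 9)}

Member ⋈ Loan (natural join on aname): {(Gus, 28, Nova, Ned, 1985), (Gus, 28, Nova, Ned, 1994), (Gus, 28, Nova, Ned, 2004), (Gus, 28, Nova, Ned, 2021), (Gus, 38, Gamma, Cal, 1985), (Gus, 38, Gamma, Cal, 1994), (Gus, 38, Gamma, Cal, 2004), (Gus, 38, Gamma, Cal, 2021), (Jo, 19, Helix, Cal, 1995), (Jo, 19, Helix, Cal, 2012), (Jo, 24, Zephyr, Xia, 1995), (Jo, 24, Zephyr, Xia, 2012), (Jo, 8, Nova, Uma, 1995), (Jo, 8, Nova, Uma, 2012), (Rae, 14, Beta, Tai, 2013)}
(Member ⨝ Loan) ⋈ Author (natural join on mname): {(Gus, 28, Nova, Ned, 1985, 10, 6), (Gus, 28, Nova, Ned, 1985, 22, 7), (Gus, 28, Nova, Ned, 1985, 34, 4), (Gus, 28, Nova, Ned, 1994, 10, 6), (Gus, 28, Nova, Ned, 1994, 22, 7), (Gus, 28, Nova, Ned, 1994, 34, 4), (Gus, 28, Nova, Ned, 2004, 10, 6), (Gus, 28, Nova, Ned, 2004, 22, 7), (Gus, 28, Nova, Ned, 2004, 34, 4), (Gus, 28, Nova, Ned, 2021, 10, 6), (Gus, 28, Nova, Ned, 2021, 22, 7), (Gus, 28, Nova, Ned, 2021, 34, 4), (Gus, 38, Gamma, Cal, 1985, 6, 30), (Gus, 38, Gamma, Cal, 1994, 6, 30), (Gus, 38, Gamma, Cal, 2004, 6, 30), (Gus, 38, Gamma, Cal, 2021, 6, 30), (Jo, 19, Helix, Cal, 1995, 6, 30), (Jo, 19, Helix, Cal, 2012, 6, 30), (Jo, 24, Zephyr, Xia, 1995, 22, 9), (Jo, 24, Zephyr, Xia, 2012, 22, 9), (Rae, 14, Beta, Tai, 2013, 20, 27)}
Selection aname ≠ Rae and year ≤ 2013: {(Gus, 28, Nova, Ned, 1985, 10, 6), (Gus, 28, Nova, Ned, 1985, 22, 7), (Gus, 28, Nova, Ned, 1985, 34, 4), (Gus, 28, Nova, Ned, 1994, 10, 6), (Gus, 28, Nova, Ned, 1994, 22, 7), (Gus, 28, Nova, Ned, 1994, 34, 4), (Gus, 28, Nova, Ned, 2004, 10, 6), (Gus, 28, Nova, Ned, 2004, 22, 7), (Gus, 28, Nova, Ned, 2004, 34, 4), (Gus, 38, Gamma, Cal, 1985, 6, 30), (Gus, 38, Gamma, Cal, 1994, 6, 30), (Gus, 38, Gamma, Cal, 2004, 6, 30), (Jo, 19, Helix, Cal, 1995, 6, 30), (Jo, 19, Helix, Cal, 2012, 6, 30), (Jo, 24, Zephyr, Xia, 1995, 22, 9), (Jo, 24, Zephyr, Xia, 2012, 22, 9)}
Projecting to aname, aid (10 duplicate(s) eliminated): {(Gus, 30), (Gus, 4), (Gus, 6), (Gus, 7), (Jo, 30), (Jo, 9)}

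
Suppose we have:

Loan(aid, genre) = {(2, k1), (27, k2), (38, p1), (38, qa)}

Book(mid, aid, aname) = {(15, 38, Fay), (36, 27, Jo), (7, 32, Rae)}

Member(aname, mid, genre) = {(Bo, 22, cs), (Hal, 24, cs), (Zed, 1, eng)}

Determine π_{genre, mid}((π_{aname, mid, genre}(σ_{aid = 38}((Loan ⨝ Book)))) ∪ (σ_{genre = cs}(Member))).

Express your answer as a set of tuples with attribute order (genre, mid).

{(cs, 22), (cs, 24), (p1, 15), (qa, 15)}

Joining Loan and Book on aid yields {(27, k2, 36, Jo), (38, p1, 15, Fay), (38, qa, 15, Fay)}.
Filtering on aid = 38 leaves {(38, p1, 15, Fay), (38, qa, 15, Fay)}.
Keep only column(s) aname, mid, genre: {(Fay, 15, p1), (Fay, 15, qa)}
Filtering on genre = cs leaves {(Bo, 22, cs), (Hal, 24, cs)}.
Set union of the two operands is {(Bo, 22, cs), (Fay, 15, p1), (Fay, 15, qa), (Hal, 24, cs)}.
Keep only column(s) genre, mid: {(cs, 22), (cs, 24), (p1, 15), (qa, 15)}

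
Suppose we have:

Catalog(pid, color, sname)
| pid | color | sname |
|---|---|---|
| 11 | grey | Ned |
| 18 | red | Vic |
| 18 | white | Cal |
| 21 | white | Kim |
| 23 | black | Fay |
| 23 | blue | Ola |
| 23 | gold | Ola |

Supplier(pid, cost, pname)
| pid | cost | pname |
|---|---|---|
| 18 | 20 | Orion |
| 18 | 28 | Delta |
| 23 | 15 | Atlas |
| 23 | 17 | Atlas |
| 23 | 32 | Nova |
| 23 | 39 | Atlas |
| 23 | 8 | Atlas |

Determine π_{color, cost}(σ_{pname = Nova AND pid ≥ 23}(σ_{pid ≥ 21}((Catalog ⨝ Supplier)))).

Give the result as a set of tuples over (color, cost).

{(black, 32), (blue, 32), (gold, 32)}

Joining Catalog and Supplier on pid yields {(18, red, Vic, 20, Orion), (18, red, Vic, 28, Delta), (18, white, Cal, 20, Orion), (18, white, Cal, 28, Delta), (23, black, Fay, 15, Atlas), (23, black, Fay, 17, Atlas), (23, black, Fay, 32, Nova), (23, black, Fay, 39, Atlas), (23, black, Fay, 8, Atlas), (23, blue, Ola, 15, Atlas), (23, blue, Ola, 17, Atlas), (23, blue, Ola, 32, Nova), (23, blue, Ola, 39, Atlas), (23, blue, Ola, 8, Atlas), (23, gold, Ola, 15, Atlas), (23, gold, Ola, 17, Atlas), (23, gold, Ola, 32, Nova), (23, gold, Ola, 39, Atlas), (23, gold, Ola, 8, Atlas)}.
σ[pid ≥ 21]: keep tuples satisfying pid ≥ 21 → {(23, black, Fay, 15, Atlas), (23, black, Fay, 17, Atlas), (23, black, Fay, 32, Nova), (23, black, Fay, 39, Atlas), (23, black, Fay, 8, Atlas), (23, blue, Ola, 15, Atlas), (23, blue, Ola, 17, Atlas), (23, blue, Ola, 32, Nova), (23, blue, Ola, 39, Atlas), (23, blue, Ola, 8, Atlas), (23, gold, Ola, 15, Atlas), (23, gold, Ola, 17, Atlas), (23, gold, Ola, 32, Nova), (23, gold, Ola, 39, Atlas), (23, gold, Ola, 8, Atlas)}
σ[pname = Nova AND pid ≥ 23]: keep tuples satisfying pname = Nova AND pid ≥ 23 → {(23, black, Fay, 32, Nova), (23, blue, Ola, 32, Nova), (23, gold, Ola, 32, Nova)}
π_{color, cost} gives {(black, 32), (blue, 32), (gold, 32)}.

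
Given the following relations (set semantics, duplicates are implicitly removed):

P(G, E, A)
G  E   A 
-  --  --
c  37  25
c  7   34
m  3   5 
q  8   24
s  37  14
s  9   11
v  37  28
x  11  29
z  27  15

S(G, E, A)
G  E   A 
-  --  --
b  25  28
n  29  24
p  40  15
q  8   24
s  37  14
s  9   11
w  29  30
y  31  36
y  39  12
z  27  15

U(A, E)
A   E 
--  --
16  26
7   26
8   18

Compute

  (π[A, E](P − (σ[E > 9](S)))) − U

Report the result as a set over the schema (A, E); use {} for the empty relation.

σ[E > 9]: keep tuples satisfying E > 9 → {(b, 25, 28), (n, 29, 24), (p, 40, 15), (s, 37, 14), (w, 29, 30), (y, 31, 36), (y, 39, 12), (z, 27, 15)}
Set difference of the two operands is {(c, 37, 25), (c, 7, 34), (m, 3, 5), (q, 8, 24), (s, 9, 11), (v, 37, 28), (x, 11, 29)}.
π_{A, E} gives {(11, 9), (24, 8), (25, 37), (28, 37), (29, 11), (34, 7), (5, 3)}.
Set difference of the two operands is {(11, 9), (24, 8), (25, 37), (28, 37), (29, 11), (34, 7), (5, 3)}.

{(11, 9), (24, 8), (25, 37), (28, 37), (29, 11), (34, 7), (5, 3)}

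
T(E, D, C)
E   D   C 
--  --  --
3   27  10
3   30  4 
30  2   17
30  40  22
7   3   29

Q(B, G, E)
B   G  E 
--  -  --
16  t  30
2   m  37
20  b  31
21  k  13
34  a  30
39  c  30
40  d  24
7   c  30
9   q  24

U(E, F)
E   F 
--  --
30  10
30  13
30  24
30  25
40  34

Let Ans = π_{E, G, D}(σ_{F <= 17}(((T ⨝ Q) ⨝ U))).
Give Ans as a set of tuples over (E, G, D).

Joining T and Q on E yields {(30, 2, 17, 16, t), (30, 2, 17, 34, a), (30, 2, 17, 39, c), (30, 2, 17, 7, c), (30, 40, 22, 16, t), (30, 40, 22, 34, a), (30, 40, 22, 39, c), (30, 40, 22, 7, c)}.
Joining (T ⨝ Q) and U on E yields {(30, 2, 17, 16, t, 10), (30, 2, 17, 16, t, 13), (30, 2, 17, 16, t, 24), (30, 2, 17, 16, t, 25), (30, 2, 17, 34, a, 10), (30, 2, 17, 34, a, 13), (30, 2, 17, 34, a, 24), (30, 2, 17, 34, a, 25), (30, 2, 17, 39, c, 10), (30, 2, 17, 39, c, 13), (30, 2, 17, 39, c, 24), (30, 2, 17, 39, c, 25), (30, 2, 17, 7, c, 10), (30, 2, 17, 7, c, 13), (30, 2, 17, 7, c, 24), (30, 2, 17, 7, c, 25), (30, 40, 22, 16, t, 10), (30, 40, 22, 16, t, 13), (30, 40, 22, 16, t, 24), (30, 40, 22, 16, t, 25), (30, 40, 22, 34, a, 10), (30, 40, 22, 34, a, 13), (30, 40, 22, 34, a, 24), (30, 40, 22, 34, a, 25), (30, 40, 22, 39, c, 10), (30, 40, 22, 39, c, 13), (30, 40, 22, 39, c, 24), (30, 40, 22, 39, c, 25), (30, 40, 22, 7, c, 10), (30, 40, 22, 7, c, 13), (30, 40, 22, 7, c, 24), (30, 40, 22, 7, c, 25)}.
Apply σ_{F <= 17}; surviving tuples: {(30, 2, 17, 16, t, 10), (30, 2, 17, 16, t, 13), (30, 2, 17, 34, a, 10), (30, 2, 17, 34, a, 13), (30, 2, 17, 39, c, 10), (30, 2, 17, 39, c, 13), (30, 2, 17, 7, c, 10), (30, 2, 17, 7, c, 13), (30, 40, 22, 16, t, 10), (30, 40, 22, 16, t, 13), (30, 40, 22, 34, a, 10), (30, 40, 22, 34, a, 13), (30, 40, 22, 39, c, 10), (30, 40, 22, 39, c, 13), (30, 40, 22, 7, c, 10), (30, 40, 22, 7, c, 13)}
Keep only column(s) E, G, D (10 duplicate(s) eliminated): {(30, a, 2), (30, a, 40), (30, c, 2), (30, c, 40), (30, t, 2), (30, t, 40)}

{(30, a, 2), (30, a, 40), (30, c, 2), (30, c, 40), (30, t, 2), (30, t, 40)}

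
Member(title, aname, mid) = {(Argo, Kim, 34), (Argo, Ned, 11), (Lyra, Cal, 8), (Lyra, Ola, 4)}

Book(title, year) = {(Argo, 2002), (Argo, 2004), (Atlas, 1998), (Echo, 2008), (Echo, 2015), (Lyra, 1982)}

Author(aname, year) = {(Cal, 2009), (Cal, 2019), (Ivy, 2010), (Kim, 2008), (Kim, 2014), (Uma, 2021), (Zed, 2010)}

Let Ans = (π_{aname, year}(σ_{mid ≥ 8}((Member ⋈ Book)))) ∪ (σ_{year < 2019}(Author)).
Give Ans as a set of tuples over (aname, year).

{(Cal, 1982), (Cal, 2009), (Ivy, 2010), (Kim, 2002), (Kim, 2004), (Kim, 2008), (Kim, 2014), (Ned, 2002), (Ned, 2004), (Zed, 2010)}

Natural join on title: {(Argo, Kim, 34, 2002), (Argo, Kim, 34, 2004), (Argo, Ned, 11, 2002), (Argo, Ned, 11, 2004), (Lyra, Cal, 8, 1982), (Lyra, Ola, 4, 1982)}
Apply σ_{mid ≥ 8}; surviving tuples: {(Argo, Kim, 34, 2002), (Argo, Kim, 34, 2004), (Argo, Ned, 11, 2002), (Argo, Ned, 11, 2004), (Lyra, Cal, 8, 1982)}
Keep only column(s) aname, year: {(Cal, 1982), (Kim, 2002), (Kim, 2004), (Ned, 2002), (Ned, 2004)}
Apply σ_{year < 2019}; surviving tuples: {(Cal, 2009), (Ivy, 2010), (Kim, 2008), (Kim, 2014), (Zed, 2010)}
Set union of the two operands is {(Cal, 1982), (Cal, 2009), (Ivy, 2010), (Kim, 2002), (Kim, 2004), (Kim, 2008), (Kim, 2014), (Ned, 2002), (Ned, 2004), (Zed, 2010)}.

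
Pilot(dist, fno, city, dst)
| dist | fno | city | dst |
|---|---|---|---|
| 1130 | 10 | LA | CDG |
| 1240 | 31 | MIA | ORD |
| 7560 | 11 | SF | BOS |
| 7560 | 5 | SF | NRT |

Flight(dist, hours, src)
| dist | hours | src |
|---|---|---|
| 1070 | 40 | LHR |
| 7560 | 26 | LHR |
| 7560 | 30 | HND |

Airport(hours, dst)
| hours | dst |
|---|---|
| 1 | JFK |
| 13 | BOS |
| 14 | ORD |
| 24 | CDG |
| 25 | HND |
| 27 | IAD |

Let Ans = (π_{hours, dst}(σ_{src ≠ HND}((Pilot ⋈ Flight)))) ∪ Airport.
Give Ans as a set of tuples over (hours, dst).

{(1, JFK), (13, BOS), (14, ORD), (24, CDG), (25, HND), (26, BOS), (26, NRT), (27, IAD)}

Pilot ⋈ Flight (natural join on dist): {(7560, 11, SF, BOS, 26, LHR), (7560, 11, SF, BOS, 30, HND), (7560, 5, SF, NRT, 26, LHR), (7560, 5, SF, NRT, 30, HND)}
Filtering on src ≠ HND leaves {(7560, 11, SF, BOS, 26, LHR), (7560, 5, SF, NRT, 26, LHR)}.
π_{hours, dst} gives {(26, BOS), (26, NRT)}.
Set union of the two operands is {(1, JFK), (13, BOS), (14, ORD), (24, CDG), (25, HND), (26, BOS), (26, NRT), (27, IAD)}.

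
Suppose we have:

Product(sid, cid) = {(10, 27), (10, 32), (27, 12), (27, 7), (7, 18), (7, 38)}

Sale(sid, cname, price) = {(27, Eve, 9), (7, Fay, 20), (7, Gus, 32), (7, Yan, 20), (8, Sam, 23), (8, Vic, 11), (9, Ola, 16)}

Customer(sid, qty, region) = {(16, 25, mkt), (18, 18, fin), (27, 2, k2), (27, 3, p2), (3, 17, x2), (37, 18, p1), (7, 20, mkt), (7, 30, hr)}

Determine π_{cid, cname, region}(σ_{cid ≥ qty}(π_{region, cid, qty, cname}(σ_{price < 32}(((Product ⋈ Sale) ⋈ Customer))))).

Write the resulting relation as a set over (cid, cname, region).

Product ⋈ Sale (natural join on sid): {(27, 12, Eve, 9), (27, 7, Eve, 9), (7, 18, Fay, 20), (7, 18, Gus, 32), (7, 18, Yan, 20), (7, 38, Fay, 20), (7, 38, Gus, 32), (7, 38, Yan, 20)}
(Product ⋈ Sale) ⋈ Customer (natural join on sid): {(27, 12, Eve, 9, 2, k2), (27, 12, Eve, 9, 3, p2), (27, 7, Eve, 9, 2, k2), (27, 7, Eve, 9, 3, p2), (7, 18, Fay, 20, 20, mkt), (7, 18, Fay, 20, 30, hr), (7, 18, Gus, 32, 20, mkt), (7, 18, Gus, 32, 30, hr), (7, 18, Yan, 20, 20, mkt), (7, 18, Yan, 20, 30, hr), (7, 38, Fay, 20, 20, mkt), (7, 38, Fay, 20, 30, hr), (7, 38, Gus, 32, 20, mkt), (7, 38, Gus, 32, 30, hr), (7, 38, Yan, 20, 20, mkt), (7, 38, Yan, 20, 30, hr)}
σ[price < 32]: keep tuples satisfying price < 32 → {(27, 12, Eve, 9, 2, k2), (27, 12, Eve, 9, 3, p2), (27, 7, Eve, 9, 2, k2), (27, 7, Eve, 9, 3, p2), (7, 18, Fay, 20, 20, mkt), (7, 18, Fay, 20, 30, hr), (7, 18, Yan, 20, 20, mkt), (7, 18, Yan, 20, 30, hr), (7, 38, Fay, 20, 20, mkt), (7, 38, Fay, 20, 30, hr), (7, 38, Yan, 20, 20, mkt), (7, 38, Yan, 20, 30, hr)}
Projecting to region, cid, qty, cname: {(hr, 18, 30, Fay), (hr, 18, 30, Yan), (hr, 38, 30, Fay), (hr, 38, 30, Yan), (k2, 12, 2, Eve), (k2, 7, 2, Eve), (mkt, 18, 20, Fay), (mkt, 18, 20, Yan), (mkt, 38, 20, Fay), (mkt, 38, 20, Yan), (p2, 12, 3, Eve), (p2, 7, 3, Eve)}
σ[cid ≥ qty]: keep tuples satisfying cid ≥ qty → {(hr, 38, 30, Fay), (hr, 38, 30, Yan), (k2, 12, 2, Eve), (k2, 7, 2, Eve), (mkt, 38, 20, Fay), (mkt, 38, 20, Yan), (p2, 12, 3, Eve), (p2, 7, 3, Eve)}
Projecting to cid, cname, region: {(12, Eve, k2), (12, Eve, p2), (38, Fay, hr), (38, Fay, mkt), (38, Yan, hr), (38, Yan, mkt), (7, Eve, k2), (7, Eve, p2)}

{(12, Eve, k2), (12, Eve, p2), (38, Fay, hr), (38, Fay, mkt), (38, Yan, hr), (38, Yan, mkt), (7, Eve, k2), (7, Eve, p2)}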